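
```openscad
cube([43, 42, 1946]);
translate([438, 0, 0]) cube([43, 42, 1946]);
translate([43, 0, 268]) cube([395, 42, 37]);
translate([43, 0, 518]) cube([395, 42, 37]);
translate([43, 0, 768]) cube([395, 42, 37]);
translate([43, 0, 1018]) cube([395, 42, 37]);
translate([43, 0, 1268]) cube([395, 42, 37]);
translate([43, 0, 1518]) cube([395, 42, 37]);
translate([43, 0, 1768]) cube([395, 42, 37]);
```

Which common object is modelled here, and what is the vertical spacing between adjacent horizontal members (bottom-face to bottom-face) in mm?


A ladder. The rung spacing is 250 mm.

Two tall 43×42 posts with 7 short bars between them — a ladder. Adjacent rungs sit at z = 268 and z = 518, so the spacing is 518 − 268 = 250 mm.


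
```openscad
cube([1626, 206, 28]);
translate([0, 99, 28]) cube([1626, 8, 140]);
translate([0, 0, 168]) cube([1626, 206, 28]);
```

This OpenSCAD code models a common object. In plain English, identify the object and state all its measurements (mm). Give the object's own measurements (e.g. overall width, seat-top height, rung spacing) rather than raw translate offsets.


An I-beam lying along x, 1626 mm long. Overall section height 196 mm. Two flanges 206 mm wide (y) and 28 mm thick, one on the floor and one at the top; a web 8 mm thick runs between them, centred on the flange width.


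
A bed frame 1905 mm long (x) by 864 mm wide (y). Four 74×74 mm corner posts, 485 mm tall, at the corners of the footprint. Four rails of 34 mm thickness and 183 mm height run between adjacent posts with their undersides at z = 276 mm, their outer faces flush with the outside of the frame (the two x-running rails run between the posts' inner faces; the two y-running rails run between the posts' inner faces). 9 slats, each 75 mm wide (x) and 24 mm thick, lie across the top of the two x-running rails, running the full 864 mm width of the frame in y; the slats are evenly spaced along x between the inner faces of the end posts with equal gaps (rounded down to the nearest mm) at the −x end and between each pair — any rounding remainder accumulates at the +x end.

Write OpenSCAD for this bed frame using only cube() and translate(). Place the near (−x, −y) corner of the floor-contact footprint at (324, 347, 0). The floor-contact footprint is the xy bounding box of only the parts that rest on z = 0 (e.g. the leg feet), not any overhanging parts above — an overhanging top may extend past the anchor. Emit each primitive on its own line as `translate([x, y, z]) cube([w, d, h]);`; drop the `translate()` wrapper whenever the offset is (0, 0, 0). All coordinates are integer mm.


translate([324, 347, 0]) cube([74, 74, 485]);
translate([324, 1137, 0]) cube([74, 74, 485]);
translate([2155, 347, 0]) cube([74, 74, 485]);
translate([2155, 1137, 0]) cube([74, 74, 485]);
translate([398, 347, 276]) cube([1757, 34, 183]);
translate([398, 1177, 276]) cube([1757, 34, 183]);
translate([324, 421, 276]) cube([34, 716, 183]);
translate([2195, 421, 276]) cube([34, 716, 183]);
translate([506, 347, 459]) cube([75, 864, 24]);
translate([689, 347, 459]) cube([75, 864, 24]);
translate([872, 347, 459]) cube([75, 864, 24]);
translate([1055, 347, 459]) cube([75, 864, 24]);
translate([1238, 347, 459]) cube([75, 864, 24]);
translate([1421, 347, 459]) cube([75, 864, 24]);
translate([1604, 347, 459]) cube([75, 864, 24]);
translate([1787, 347, 459]) cube([75, 864, 24]);
translate([1970, 347, 459]) cube([75, 864, 24]);


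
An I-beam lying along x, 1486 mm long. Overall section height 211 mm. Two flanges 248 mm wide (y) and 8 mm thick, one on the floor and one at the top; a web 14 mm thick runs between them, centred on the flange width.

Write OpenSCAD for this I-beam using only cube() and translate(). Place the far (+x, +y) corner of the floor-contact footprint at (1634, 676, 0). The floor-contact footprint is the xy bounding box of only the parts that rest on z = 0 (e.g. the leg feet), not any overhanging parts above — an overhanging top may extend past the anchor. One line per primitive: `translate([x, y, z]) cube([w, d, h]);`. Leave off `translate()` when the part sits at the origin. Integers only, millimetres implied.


translate([148, 428, 0]) cube([1486, 248, 8]);
translate([148, 545, 8]) cube([1486, 14, 195]);
translate([148, 428, 203]) cube([1486, 248, 8]);


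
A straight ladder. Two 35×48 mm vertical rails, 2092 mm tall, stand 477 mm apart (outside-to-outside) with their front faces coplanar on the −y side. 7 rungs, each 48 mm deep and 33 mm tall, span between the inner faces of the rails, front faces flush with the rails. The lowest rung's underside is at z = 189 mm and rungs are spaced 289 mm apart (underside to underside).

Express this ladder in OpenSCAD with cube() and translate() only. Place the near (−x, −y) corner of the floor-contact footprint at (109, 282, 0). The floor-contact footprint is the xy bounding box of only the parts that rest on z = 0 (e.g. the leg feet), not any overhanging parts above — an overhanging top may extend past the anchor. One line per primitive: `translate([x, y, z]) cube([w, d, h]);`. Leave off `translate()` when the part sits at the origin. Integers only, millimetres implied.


translate([109, 282, 0]) cube([35, 48, 2092]);
translate([551, 282, 0]) cube([35, 48, 2092]);
translate([144, 282, 189]) cube([407, 48, 33]);
translate([144, 282, 478]) cube([407, 48, 33]);
translate([144, 282, 767]) cube([407, 48, 33]);
translate([144, 282, 1056]) cube([407, 48, 33]);
translate([144, 282, 1345]) cube([407, 48, 33]);
translate([144, 282, 1634]) cube([407, 48, 33]);
translate([144, 282, 1923]) cube([407, 48, 33]);


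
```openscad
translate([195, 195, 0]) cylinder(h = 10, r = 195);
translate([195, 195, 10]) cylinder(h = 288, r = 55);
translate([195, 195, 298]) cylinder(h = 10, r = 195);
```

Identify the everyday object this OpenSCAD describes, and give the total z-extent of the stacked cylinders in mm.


A spool. The overall height is 308 mm.

Three coaxial cylinders, large–small–large — a spool. Two 10 mm flanges and a 288 mm core give 10 + 288 + 10 = 308 mm.


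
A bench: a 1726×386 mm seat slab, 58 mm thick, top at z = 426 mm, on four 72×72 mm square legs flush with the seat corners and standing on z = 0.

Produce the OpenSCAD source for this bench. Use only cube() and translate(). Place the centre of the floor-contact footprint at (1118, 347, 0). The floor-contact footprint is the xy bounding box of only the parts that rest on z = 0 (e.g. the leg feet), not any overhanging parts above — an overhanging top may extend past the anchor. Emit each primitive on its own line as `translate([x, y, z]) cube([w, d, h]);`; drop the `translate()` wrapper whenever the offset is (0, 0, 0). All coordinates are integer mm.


translate([255, 154, 368]) cube([1726, 386, 58]);
translate([255, 154, 0]) cube([72, 72, 368]);
translate([255, 468, 0]) cube([72, 72, 368]);
translate([1909, 154, 0]) cube([72, 72, 368]);
translate([1909, 468, 0]) cube([72, 72, 368]);


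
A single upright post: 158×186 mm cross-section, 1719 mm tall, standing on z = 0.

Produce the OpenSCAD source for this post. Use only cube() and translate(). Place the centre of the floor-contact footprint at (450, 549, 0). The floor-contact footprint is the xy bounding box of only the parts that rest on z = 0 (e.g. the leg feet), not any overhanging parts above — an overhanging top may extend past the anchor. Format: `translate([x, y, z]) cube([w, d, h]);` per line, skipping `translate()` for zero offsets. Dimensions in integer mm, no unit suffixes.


translate([371, 456, 0]) cube([158, 186, 1719]);


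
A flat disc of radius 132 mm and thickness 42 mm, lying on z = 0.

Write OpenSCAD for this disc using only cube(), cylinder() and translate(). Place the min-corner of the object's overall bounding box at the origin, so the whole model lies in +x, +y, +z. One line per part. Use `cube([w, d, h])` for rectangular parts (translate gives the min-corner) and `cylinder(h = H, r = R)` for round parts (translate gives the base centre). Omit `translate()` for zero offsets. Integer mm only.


translate([132, 132, 0]) cylinder(h = 42, r = 132);


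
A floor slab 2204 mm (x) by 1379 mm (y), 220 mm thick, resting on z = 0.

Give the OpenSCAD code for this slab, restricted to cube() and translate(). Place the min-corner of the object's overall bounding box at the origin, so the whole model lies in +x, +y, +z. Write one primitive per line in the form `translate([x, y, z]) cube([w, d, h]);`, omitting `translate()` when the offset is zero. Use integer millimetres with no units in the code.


cube([2204, 1379, 220]);


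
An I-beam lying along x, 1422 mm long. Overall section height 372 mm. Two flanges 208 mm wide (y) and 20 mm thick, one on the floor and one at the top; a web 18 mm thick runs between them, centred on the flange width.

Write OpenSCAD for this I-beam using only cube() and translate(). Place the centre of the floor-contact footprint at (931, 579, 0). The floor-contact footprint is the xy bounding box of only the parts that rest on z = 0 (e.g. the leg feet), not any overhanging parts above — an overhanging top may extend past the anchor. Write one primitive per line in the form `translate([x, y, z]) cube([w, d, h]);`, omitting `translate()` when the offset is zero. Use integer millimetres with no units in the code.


translate([220, 475, 0]) cube([1422, 208, 20]);
translate([220, 570, 20]) cube([1422, 18, 332]);
translate([220, 475, 352]) cube([1422, 208, 20]);


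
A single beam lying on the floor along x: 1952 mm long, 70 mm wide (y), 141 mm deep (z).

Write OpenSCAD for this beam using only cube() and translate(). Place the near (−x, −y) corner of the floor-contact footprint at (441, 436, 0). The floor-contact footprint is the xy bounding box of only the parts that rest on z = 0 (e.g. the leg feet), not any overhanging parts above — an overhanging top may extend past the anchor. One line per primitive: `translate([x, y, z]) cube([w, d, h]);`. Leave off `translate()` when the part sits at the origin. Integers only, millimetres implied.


translate([441, 436, 0]) cube([1952, 70, 141]);


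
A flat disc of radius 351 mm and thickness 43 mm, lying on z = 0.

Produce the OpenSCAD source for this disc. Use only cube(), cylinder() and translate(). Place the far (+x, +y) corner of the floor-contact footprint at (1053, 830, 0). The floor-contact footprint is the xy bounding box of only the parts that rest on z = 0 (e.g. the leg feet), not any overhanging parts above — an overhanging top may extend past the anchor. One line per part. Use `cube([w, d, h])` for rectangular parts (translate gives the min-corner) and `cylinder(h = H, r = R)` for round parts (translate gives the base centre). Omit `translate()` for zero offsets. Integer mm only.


translate([702, 479, 0]) cylinder(h = 43, r = 351);


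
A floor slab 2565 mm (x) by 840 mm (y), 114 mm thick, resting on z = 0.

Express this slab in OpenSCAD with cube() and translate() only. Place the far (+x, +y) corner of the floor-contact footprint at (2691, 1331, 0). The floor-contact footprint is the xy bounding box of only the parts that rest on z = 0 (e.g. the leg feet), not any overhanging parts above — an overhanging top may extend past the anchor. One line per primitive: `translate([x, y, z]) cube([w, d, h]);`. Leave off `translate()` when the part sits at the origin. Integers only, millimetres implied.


translate([126, 491, 0]) cube([2565, 840, 114]);


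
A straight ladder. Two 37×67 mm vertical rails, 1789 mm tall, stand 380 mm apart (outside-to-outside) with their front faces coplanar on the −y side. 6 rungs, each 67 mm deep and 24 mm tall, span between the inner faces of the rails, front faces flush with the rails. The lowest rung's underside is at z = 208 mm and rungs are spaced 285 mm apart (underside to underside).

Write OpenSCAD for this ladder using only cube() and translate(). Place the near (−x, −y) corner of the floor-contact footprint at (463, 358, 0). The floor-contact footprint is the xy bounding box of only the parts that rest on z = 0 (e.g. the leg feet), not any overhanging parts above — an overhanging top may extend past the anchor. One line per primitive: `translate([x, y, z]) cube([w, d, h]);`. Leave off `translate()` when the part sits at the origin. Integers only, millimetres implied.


// rung span = 380 - 2*37 = 306
// rung[k] z = 208 + k*285
translate([463, 358, 0]) cube([37, 67, 1789]);
translate([806, 358, 0]) cube([37, 67, 1789]);
translate([500, 358, 208]) cube([306, 67, 24]);
translate([500, 358, 493]) cube([306, 67, 24]);
translate([500, 358, 778]) cube([306, 67, 24]);
translate([500, 358, 1063]) cube([306, 67, 24]);
translate([500, 358, 1348]) cube([306, 67, 24]);
translate([500, 358, 1633]) cube([306, 67, 24]);


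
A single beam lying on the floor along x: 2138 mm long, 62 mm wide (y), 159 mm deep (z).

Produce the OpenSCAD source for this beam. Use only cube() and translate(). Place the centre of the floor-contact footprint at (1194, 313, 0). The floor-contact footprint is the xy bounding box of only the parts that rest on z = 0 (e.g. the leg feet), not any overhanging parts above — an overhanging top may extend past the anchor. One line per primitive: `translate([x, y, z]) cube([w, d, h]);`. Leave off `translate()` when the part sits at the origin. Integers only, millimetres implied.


translate([125, 282, 0]) cube([2138, 62, 159]);


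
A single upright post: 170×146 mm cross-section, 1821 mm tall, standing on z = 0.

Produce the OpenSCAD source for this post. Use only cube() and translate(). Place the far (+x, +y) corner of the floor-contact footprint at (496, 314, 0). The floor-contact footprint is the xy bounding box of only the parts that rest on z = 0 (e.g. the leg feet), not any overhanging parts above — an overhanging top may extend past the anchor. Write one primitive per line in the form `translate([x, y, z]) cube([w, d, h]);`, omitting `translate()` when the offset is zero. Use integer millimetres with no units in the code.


translate([326, 168, 0]) cube([170, 146, 1821]);


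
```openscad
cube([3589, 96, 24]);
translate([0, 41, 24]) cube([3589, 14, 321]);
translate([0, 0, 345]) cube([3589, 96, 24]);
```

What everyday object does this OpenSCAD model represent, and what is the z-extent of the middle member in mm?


An I-beam. The web height is 321 mm.

Two wide flanges with a thin centred web — an I-beam. Overall 369 mm minus two 24 mm flanges gives a web of 369 − 2·24 = 321 mm.


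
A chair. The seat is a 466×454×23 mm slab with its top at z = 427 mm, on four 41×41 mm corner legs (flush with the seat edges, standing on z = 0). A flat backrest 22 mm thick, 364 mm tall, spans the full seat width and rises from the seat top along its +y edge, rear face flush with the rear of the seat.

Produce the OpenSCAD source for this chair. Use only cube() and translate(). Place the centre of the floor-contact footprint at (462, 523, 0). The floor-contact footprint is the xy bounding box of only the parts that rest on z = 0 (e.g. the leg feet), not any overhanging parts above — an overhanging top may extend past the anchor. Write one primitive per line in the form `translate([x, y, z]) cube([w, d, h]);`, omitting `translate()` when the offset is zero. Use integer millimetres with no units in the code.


// leg_h = 427 - 23 = 404
translate([229, 296, 404]) cube([466, 454, 23]);
translate([229, 296, 0]) cube([41, 41, 404]);
translate([654, 296, 0]) cube([41, 41, 404]);
translate([229, 709, 0]) cube([41, 41, 404]);
translate([654, 709, 0]) cube([41, 41, 404]);
translate([229, 728, 427]) cube([466, 22, 364]);


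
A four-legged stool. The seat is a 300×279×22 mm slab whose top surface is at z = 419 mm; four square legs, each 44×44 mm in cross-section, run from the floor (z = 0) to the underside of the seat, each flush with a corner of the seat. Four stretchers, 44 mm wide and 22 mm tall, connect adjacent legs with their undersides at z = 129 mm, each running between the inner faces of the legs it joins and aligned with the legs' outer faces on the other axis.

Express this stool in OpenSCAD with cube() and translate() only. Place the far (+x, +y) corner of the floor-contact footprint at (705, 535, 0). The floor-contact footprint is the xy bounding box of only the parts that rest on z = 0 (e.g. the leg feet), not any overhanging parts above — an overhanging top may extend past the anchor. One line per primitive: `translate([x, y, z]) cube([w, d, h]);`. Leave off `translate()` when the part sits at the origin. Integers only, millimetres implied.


// leg_h = 419 - 22 = 397
// stretcher span = 300 - 2*44 = 212
translate([405, 256, 397]) cube([300, 279, 22]);
translate([405, 256, 0]) cube([44, 44, 397]);
translate([661, 256, 0]) cube([44, 44, 397]);
translate([405, 491, 0]) cube([44, 44, 397]);
translate([661, 491, 0]) cube([44, 44, 397]);
translate([449, 256, 129]) cube([212, 44, 22]);
translate([449, 491, 129]) cube([212, 44, 22]);
translate([405, 300, 129]) cube([44, 191, 22]);
translate([661, 300, 129]) cube([44, 191, 22]);


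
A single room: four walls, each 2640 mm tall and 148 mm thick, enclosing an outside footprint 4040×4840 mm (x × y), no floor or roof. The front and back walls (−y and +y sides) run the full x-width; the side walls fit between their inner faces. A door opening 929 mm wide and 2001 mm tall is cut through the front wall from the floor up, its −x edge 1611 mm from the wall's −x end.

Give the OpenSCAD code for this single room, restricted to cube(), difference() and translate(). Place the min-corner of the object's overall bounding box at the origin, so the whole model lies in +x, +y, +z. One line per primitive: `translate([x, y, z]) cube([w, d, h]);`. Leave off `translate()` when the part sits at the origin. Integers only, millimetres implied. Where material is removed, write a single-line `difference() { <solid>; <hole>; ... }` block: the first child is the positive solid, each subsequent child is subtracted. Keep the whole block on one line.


difference() { cube([4040, 148, 2640]); translate([1611, 0, 0]) cube([929, 148, 2001]); }
translate([0, 4692, 0]) cube([4040, 148, 2640]);
translate([0, 148, 0]) cube([148, 4544, 2640]);
translate([3892, 148, 0]) cube([148, 4544, 2640]);


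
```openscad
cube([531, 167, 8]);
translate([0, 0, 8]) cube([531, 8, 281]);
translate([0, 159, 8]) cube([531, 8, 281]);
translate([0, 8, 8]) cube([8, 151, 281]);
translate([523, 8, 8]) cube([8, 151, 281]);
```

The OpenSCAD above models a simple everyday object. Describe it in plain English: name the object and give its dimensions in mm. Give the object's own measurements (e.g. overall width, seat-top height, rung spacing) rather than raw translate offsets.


An open-topped rectangular box: outside dimensions 531×167×289 mm, with a uniform wall and base thickness of 8 mm. The base is a full 531×167 slab on the floor; four walls sit on top of the base. The front and back walls (the −y and +y sides) span the full width; the two side walls fit between them.


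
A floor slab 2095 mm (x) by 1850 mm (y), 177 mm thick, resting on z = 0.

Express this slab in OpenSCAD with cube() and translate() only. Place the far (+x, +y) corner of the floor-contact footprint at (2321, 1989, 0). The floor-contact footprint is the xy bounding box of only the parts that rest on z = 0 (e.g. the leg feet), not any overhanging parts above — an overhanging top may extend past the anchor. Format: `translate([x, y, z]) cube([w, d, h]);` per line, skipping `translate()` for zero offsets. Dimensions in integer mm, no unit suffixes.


translate([226, 139, 0]) cube([2095, 1850, 177]);


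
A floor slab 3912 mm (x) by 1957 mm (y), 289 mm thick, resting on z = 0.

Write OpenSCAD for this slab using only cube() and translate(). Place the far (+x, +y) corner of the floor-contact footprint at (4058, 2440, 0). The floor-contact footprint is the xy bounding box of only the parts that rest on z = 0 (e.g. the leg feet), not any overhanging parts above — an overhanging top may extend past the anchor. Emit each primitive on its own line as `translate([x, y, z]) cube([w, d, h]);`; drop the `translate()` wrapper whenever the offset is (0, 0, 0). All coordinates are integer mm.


translate([146, 483, 0]) cube([3912, 1957, 289]);


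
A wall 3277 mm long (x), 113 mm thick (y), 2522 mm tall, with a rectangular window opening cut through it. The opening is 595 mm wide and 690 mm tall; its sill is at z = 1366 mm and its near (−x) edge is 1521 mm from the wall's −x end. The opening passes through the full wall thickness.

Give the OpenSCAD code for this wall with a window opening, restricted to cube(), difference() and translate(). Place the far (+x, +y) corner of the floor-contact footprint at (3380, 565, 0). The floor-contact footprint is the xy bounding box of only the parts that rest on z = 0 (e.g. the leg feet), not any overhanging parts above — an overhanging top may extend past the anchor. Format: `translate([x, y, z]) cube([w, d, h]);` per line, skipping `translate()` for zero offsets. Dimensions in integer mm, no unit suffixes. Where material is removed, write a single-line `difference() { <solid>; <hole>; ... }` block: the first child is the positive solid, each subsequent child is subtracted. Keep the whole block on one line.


difference() { translate([103, 452, 0]) cube([3277, 113, 2522]); translate([1624, 452, 1366]) cube([595, 113, 690]); }


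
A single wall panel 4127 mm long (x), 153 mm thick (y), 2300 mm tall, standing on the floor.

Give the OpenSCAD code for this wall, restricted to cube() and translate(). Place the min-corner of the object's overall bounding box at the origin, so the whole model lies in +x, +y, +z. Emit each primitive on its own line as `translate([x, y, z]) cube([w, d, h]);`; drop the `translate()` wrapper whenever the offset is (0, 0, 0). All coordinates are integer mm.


cube([4127, 153, 2300]);


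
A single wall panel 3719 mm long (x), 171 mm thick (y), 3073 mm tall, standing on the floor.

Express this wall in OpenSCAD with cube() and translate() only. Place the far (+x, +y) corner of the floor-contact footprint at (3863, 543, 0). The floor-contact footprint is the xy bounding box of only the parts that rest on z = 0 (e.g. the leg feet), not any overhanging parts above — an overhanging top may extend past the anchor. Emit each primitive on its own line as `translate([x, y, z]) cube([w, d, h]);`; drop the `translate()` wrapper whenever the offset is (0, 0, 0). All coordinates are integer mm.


translate([144, 372, 0]) cube([3719, 171, 3073]);


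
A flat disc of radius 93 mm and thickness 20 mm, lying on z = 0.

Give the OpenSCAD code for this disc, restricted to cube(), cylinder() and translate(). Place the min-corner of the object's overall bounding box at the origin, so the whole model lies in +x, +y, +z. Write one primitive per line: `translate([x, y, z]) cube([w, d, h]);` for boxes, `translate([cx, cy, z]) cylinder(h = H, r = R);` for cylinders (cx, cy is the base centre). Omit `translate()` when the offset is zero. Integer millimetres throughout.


translate([93, 93, 0]) cylinder(h = 20, r = 93);


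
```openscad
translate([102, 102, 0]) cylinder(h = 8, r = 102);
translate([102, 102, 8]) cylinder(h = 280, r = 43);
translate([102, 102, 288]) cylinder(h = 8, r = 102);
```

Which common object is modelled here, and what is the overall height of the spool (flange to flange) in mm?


A spool. The overall height is 296 mm.

Three coaxial cylinders, large–small–large — a spool. Two 8 mm flanges and a 280 mm core give 8 + 280 + 8 = 296 mm.


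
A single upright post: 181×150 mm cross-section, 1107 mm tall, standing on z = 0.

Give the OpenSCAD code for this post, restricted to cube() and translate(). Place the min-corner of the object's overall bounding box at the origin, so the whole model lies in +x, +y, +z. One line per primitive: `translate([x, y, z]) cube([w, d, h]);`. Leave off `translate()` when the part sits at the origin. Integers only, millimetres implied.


cube([181, 150, 1107]);


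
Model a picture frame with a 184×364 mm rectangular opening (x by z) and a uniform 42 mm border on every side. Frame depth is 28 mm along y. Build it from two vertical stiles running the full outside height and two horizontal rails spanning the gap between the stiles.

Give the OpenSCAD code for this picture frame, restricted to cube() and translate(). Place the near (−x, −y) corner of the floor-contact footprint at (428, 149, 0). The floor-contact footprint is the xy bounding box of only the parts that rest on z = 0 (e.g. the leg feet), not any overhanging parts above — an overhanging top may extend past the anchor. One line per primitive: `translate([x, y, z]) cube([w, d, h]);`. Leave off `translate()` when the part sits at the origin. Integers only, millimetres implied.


translate([428, 149, 0]) cube([42, 28, 448]);
translate([654, 149, 0]) cube([42, 28, 448]);
translate([470, 149, 0]) cube([184, 28, 42]);
translate([470, 149, 406]) cube([184, 28, 42]);


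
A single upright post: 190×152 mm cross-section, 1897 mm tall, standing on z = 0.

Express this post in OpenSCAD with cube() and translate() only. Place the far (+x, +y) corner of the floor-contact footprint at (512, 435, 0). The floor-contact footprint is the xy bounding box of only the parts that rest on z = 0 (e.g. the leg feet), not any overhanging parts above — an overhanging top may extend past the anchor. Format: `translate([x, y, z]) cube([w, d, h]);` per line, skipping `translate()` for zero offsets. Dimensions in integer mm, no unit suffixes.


translate([322, 283, 0]) cube([190, 152, 1897]);


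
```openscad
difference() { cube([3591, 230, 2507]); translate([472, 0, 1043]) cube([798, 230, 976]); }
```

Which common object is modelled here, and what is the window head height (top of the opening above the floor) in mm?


A wall with a window opening. The window head height is 2019 mm.

A wall with a rectangular opening subtracted — a window. Sill at z = 1043, opening 976 mm tall, so the head is at 1043 + 976 = 2019 mm.


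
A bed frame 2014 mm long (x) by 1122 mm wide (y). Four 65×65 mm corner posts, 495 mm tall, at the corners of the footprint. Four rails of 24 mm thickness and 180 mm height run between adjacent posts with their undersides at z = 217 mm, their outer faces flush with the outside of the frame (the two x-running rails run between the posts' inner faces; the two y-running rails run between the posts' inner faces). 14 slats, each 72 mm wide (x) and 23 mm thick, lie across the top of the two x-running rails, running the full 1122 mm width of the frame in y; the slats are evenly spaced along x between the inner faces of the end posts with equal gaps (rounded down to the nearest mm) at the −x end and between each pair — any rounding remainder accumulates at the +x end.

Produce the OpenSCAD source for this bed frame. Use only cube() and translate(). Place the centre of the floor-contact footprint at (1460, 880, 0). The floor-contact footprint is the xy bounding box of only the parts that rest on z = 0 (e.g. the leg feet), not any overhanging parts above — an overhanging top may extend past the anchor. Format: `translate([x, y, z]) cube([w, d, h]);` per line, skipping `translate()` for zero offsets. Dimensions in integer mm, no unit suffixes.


// slat z = rail_z + rail_h = 217 + 180 = 397
// slat gap = ⌊(1884 − 14·72) / 15⌋ = 58
translate([453, 319, 0]) cube([65, 65, 495]);
translate([453, 1376, 0]) cube([65, 65, 495]);
translate([2402, 319, 0]) cube([65, 65, 495]);
translate([2402, 1376, 0]) cube([65, 65, 495]);
translate([518, 319, 217]) cube([1884, 24, 180]);
translate([518, 1417, 217]) cube([1884, 24, 180]);
translate([453, 384, 217]) cube([24, 992, 180]);
translate([2443, 384, 217]) cube([24, 992, 180]);
translate([576, 319, 397]) cube([72, 1122, 23]);
translate([706, 319, 397]) cube([72, 1122, 23]);
translate([836, 319, 397]) cube([72, 1122, 23]);
translate([966, 319, 397]) cube([72, 1122, 23]);
translate([1096, 319, 397]) cube([72, 1122, 23]);
translate([1226, 319, 397]) cube([72, 1122, 23]);
translate([1356, 319, 397]) cube([72, 1122, 23]);
translate([1486, 319, 397]) cube([72, 1122, 23]);
translate([1616, 319, 397]) cube([72, 1122, 23]);
translate([1746, 319, 397]) cube([72, 1122, 23]);
translate([1876, 319, 397]) cube([72, 1122, 23]);
translate([2006, 319, 397]) cube([72, 1122, 23]);
translate([2136, 319, 397]) cube([72, 1122, 23]);
translate([2266, 319, 397]) cube([72, 1122, 23]);


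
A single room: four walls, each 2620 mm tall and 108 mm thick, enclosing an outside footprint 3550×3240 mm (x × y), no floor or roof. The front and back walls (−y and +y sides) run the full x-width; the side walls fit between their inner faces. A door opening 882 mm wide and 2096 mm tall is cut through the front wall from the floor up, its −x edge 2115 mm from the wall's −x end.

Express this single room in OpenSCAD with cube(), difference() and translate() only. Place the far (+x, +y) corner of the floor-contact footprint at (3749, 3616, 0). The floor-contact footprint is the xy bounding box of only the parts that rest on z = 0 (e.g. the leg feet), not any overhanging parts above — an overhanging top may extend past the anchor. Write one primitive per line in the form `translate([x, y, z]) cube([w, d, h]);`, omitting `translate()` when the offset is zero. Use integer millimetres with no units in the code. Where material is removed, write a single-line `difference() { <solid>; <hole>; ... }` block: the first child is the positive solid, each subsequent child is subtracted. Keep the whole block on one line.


difference() { translate([199, 376, 0]) cube([3550, 108, 2620]); translate([2314, 376, 0]) cube([882, 108, 2096]); }
translate([199, 3508, 0]) cube([3550, 108, 2620]);
translate([199, 484, 0]) cube([108, 3024, 2620]);
translate([3641, 484, 0]) cube([108, 3024, 2620]);


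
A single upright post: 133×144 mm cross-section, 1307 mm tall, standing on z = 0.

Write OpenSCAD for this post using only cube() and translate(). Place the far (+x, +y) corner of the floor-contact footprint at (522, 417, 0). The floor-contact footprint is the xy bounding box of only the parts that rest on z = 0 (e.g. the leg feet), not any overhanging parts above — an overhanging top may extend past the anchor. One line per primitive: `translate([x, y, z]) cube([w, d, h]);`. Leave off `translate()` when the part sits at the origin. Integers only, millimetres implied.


translate([389, 273, 0]) cube([133, 144, 1307]);


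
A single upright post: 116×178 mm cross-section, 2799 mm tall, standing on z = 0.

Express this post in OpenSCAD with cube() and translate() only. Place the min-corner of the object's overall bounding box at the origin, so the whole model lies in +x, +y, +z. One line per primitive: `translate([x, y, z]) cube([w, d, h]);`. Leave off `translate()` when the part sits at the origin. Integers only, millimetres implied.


cube([116, 178, 2799]);


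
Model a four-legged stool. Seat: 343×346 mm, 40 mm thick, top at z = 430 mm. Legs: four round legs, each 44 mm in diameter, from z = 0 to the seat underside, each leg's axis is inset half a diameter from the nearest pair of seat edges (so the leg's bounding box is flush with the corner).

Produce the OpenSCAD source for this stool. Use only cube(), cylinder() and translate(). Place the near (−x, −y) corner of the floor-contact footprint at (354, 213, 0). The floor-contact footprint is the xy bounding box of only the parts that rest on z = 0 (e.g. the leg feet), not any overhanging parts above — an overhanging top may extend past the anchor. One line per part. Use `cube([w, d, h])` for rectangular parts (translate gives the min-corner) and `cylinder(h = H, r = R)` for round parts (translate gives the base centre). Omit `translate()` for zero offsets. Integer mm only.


translate([354, 213, 390]) cube([343, 346, 40]);
translate([376, 235, 0]) cylinder(h = 390, r = 22);
translate([675, 235, 0]) cylinder(h = 390, r = 22);
translate([376, 537, 0]) cylinder(h = 390, r = 22);
translate([675, 537, 0]) cylinder(h = 390, r = 22);


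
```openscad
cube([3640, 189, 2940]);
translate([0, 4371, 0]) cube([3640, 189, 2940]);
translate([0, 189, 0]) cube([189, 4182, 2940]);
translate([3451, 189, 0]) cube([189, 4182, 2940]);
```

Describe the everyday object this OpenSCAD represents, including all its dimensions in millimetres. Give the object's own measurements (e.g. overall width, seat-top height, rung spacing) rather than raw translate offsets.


The wall frame of a small rectangular building: four walls, each 2940 mm tall and 189 mm thick, enclosing a footprint 3640 mm (x) by 4560 mm (y) outside-to-outside, with no floor or roof. The front and back walls (the −y and +y sides) span the full width; the two side walls fit between them.


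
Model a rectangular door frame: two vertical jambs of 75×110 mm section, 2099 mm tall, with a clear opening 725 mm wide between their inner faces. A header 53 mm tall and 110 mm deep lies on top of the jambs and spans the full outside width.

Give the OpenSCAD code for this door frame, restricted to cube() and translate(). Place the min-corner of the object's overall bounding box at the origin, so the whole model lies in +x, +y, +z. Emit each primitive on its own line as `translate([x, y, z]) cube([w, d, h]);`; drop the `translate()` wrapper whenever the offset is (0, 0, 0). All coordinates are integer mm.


cube([75, 110, 2099]);
translate([800, 0, 0]) cube([75, 110, 2099]);
translate([0, 0, 2099]) cube([875, 110, 53]);


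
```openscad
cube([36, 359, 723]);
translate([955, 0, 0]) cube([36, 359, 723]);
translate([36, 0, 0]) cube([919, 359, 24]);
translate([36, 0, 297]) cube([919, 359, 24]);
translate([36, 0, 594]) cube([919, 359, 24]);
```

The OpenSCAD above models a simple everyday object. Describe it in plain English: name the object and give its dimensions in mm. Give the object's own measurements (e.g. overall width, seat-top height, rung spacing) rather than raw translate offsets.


An open bookshelf. Two side panels, each 36 mm thick, 359 mm deep and 723 mm tall, stand 991 mm apart (outside-to-outside). Between them sit 3 shelves, each 24 mm thick and 359 mm deep, spanning the full gap between the sides. The bottom shelf rests on the floor (its underside at z = 0) and the clear gap between one shelf's top and the next shelf's underside is 273 mm.


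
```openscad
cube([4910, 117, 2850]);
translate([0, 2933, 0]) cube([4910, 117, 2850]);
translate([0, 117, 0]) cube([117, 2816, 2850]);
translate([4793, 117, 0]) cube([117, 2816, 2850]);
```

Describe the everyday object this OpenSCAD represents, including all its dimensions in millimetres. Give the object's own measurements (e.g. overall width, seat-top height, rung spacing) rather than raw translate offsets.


The wall frame of a small rectangular building: four walls, each 2850 mm tall and 117 mm thick, enclosing a footprint 4910 mm (x) by 3050 mm (y) outside-to-outside, with no floor or roof. The front and back walls (the −y and +y sides) span the full width; the two side walls fit between them.


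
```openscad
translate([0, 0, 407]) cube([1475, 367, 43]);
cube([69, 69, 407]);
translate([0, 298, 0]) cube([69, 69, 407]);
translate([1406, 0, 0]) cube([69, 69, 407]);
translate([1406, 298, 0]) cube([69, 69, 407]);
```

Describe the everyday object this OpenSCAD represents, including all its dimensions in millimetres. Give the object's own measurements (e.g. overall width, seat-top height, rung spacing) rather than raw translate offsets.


A long wooden bench with a 1475 mm (x) × 367 mm (y) seat, 43 mm thick, its top surface 450 mm above the floor. Four 69 mm square legs at the seat corners, flush with the edges, run from z = 0 to the seat underside.


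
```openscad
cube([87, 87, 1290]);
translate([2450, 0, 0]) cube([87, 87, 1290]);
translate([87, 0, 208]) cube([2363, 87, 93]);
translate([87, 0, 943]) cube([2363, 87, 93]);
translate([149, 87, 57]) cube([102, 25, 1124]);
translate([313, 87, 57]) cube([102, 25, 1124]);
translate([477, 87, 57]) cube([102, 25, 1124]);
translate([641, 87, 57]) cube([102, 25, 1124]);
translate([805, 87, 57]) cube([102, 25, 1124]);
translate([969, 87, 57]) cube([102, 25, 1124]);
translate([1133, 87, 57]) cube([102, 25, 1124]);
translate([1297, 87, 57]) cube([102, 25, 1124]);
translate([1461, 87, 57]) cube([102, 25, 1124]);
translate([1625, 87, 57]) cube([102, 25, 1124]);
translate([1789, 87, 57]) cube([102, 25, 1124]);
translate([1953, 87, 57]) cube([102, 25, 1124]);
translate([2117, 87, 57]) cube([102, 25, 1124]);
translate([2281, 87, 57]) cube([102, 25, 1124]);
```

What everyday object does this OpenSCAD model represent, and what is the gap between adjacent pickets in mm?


A fence section. The picket gap is 62 mm.

Two posts, two rails, 14 pickets — a fence section. Span 2363 mm holds 14 pickets of 102 mm with 15 equal gaps: ⌊(2363 − 14·102) / 15⌋ = 62 mm.


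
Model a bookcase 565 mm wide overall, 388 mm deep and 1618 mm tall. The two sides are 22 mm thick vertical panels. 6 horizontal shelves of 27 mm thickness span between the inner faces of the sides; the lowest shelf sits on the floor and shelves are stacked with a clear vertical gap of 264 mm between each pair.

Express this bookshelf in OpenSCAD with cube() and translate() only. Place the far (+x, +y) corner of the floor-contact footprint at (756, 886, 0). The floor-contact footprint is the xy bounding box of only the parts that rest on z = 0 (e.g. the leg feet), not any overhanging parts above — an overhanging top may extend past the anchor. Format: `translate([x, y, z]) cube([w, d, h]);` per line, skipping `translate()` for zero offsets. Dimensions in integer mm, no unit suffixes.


translate([191, 498, 0]) cube([22, 388, 1618]);
translate([734, 498, 0]) cube([22, 388, 1618]);
translate([213, 498, 0]) cube([521, 388, 27]);
translate([213, 498, 291]) cube([521, 388, 27]);
translate([213, 498, 582]) cube([521, 388, 27]);
translate([213, 498, 873]) cube([521, 388, 27]);
translate([213, 498, 1164]) cube([521, 388, 27]);
translate([213, 498, 1455]) cube([521, 388, 27]);


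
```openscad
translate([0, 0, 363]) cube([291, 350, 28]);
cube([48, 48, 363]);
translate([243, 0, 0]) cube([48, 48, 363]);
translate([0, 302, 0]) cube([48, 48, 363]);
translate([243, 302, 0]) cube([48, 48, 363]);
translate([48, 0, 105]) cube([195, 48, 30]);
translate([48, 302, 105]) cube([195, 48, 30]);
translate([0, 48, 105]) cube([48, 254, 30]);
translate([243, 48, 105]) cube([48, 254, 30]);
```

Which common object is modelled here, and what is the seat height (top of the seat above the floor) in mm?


A stool. The seat height is 391 mm.

A 291×350×28 slab at z = 363 on four corner posts — a stool. The seat top is 363 + 28 = 391 mm.


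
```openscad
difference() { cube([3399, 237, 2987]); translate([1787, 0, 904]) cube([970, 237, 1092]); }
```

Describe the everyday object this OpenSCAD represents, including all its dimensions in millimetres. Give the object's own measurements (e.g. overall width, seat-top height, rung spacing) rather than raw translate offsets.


A wall 3399 mm long (x), 237 mm thick (y), 2987 mm tall, with a rectangular window opening cut through it. The opening is 970 mm wide and 1092 mm tall; its sill is at z = 904 mm and its near (−x) edge is 1787 mm from the wall's −x end. The opening passes through the full wall thickness.


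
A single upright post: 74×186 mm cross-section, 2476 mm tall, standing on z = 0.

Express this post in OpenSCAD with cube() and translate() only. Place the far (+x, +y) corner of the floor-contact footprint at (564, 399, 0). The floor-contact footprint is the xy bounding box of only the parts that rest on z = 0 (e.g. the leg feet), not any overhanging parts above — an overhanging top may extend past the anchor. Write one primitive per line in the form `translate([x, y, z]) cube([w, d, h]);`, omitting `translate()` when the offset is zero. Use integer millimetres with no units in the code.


translate([490, 213, 0]) cube([74, 186, 2476]);


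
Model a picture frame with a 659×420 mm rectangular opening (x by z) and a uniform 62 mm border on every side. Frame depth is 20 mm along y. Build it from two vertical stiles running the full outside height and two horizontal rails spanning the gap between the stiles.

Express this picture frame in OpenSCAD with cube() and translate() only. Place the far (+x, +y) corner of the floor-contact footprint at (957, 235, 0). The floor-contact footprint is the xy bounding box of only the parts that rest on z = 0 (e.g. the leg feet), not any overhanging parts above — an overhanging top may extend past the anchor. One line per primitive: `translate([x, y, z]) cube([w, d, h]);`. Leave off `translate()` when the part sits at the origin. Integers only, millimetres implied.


translate([174, 215, 0]) cube([62, 20, 544]);
translate([895, 215, 0]) cube([62, 20, 544]);
translate([236, 215, 0]) cube([659, 20, 62]);
translate([236, 215, 482]) cube([659, 20, 62]);
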